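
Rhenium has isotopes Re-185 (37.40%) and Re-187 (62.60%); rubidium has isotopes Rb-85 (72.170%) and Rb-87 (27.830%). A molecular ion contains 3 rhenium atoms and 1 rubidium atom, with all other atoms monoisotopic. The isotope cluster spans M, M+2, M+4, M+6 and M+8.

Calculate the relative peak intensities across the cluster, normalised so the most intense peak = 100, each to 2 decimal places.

Rhenium pattern (n=3): 0.05231362 : 0.26268713 : 0.43968487 : 0.24531438
Rubidium pattern (n=1): 0.7217 : 0.2783
Convolve the two distributions (both contribute in 2-u steps):
  M: 0.05231362×0.7217 = 0.037755
  M+2: 0.05231362×0.2783 + 0.26268713×0.7217 = 0.204140
  M+4: 0.26268713×0.2783 + 0.43968487×0.7217 = 0.390426
  M+6: 0.43968487×0.2783 + 0.24531438×0.7217 = 0.299408
  M+8: 0.24531438×0.2783 = 0.068271
Scale to base peak (0.390426) = 100: 9.67 : 52.29 : 100.00 : 76.69 : 17.49

9.67 : 52.29 : 100.00 : 76.69 : 17.49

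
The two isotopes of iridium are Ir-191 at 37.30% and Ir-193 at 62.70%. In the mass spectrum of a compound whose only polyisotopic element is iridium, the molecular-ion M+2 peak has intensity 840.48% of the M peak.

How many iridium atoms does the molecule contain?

5

The M+2/M ratio from n Ir atoms is n · q/p = n · 0.6270/0.3730.
n = 8.4048 × 0.3730/0.6270 = 5.00 ≈ 5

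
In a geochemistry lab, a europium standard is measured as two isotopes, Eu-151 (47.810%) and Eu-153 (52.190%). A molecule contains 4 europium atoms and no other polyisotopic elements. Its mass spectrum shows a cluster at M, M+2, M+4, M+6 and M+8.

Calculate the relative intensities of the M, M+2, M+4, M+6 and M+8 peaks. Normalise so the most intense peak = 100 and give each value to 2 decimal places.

13.99 : 61.07 : 100.00 : 72.77 : 19.86

Expanding (0.47810 + 0.52190)^4:
P(M) = 0.47810^4 = 0.052249
P(M+2) = 4 × 0.47810^3 × 0.52190^1 = 0.228141
P(M+4) = 6 × 0.47810^2 × 0.52190^2 = 0.373563
P(M+6) = 4 × 0.47810^1 × 0.52190^3 = 0.271857
P(M+8) = 0.52190^4 = 0.074191
The M+4 peak is largest (0.373563); scaling to 100 gives 13.99 : 61.07 : 100.00 : 72.77 : 19.86.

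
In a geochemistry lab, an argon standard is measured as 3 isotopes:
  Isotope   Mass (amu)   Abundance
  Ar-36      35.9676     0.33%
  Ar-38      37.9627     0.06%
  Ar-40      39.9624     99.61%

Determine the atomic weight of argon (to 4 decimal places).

39.9480 amu

Weight each isotope mass by its fractional abundance: 0.0033 × 35.9676 + 0.0006 × 37.9627 + 0.9961 × 39.9624
= 0.11869 + 0.02278 + 39.80655 = 39.94802 amu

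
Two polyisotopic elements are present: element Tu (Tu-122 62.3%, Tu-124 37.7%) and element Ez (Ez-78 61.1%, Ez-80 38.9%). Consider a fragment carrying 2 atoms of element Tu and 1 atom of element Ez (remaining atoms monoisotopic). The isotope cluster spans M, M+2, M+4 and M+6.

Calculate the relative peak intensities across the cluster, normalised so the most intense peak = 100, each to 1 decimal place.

54.1 : 100.0 : 61.5 : 12.6

Element Tu pattern (n=2): 0.388129 : 0.469742 : 0.142129
Element Ez pattern (n=1): 0.6110 : 0.3890
Convolve the two distributions (both contribute in 2-u steps):
  M: 0.388129×0.6110 = 0.237147
  M+2: 0.388129×0.3890 + 0.469742×0.6110 = 0.437995
  M+4: 0.469742×0.3890 + 0.142129×0.6110 = 0.269570
  M+6: 0.142129×0.3890 = 0.055288
Scale to base peak (0.437995) = 100: 54.1 : 100.0 : 61.5 : 12.6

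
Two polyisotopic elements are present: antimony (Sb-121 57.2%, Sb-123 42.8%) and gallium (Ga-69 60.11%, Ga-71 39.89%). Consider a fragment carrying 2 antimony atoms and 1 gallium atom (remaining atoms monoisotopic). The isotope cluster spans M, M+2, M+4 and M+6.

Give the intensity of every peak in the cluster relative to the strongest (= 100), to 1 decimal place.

Antimony pattern (n=2): 0.327184 : 0.489632 : 0.183184
Gallium pattern (n=1): 0.6011 : 0.3989
Convolve the two distributions (both contribute in 2-u steps):
  M: 0.327184×0.6011 = 0.196670
  M+2: 0.327184×0.3989 + 0.489632×0.6011 = 0.424831
  M+4: 0.489632×0.3989 + 0.183184×0.6011 = 0.305426
  M+6: 0.183184×0.3989 = 0.073072
Scale to base peak (0.424831) = 100: 46.3 : 100.0 : 71.9 : 17.2

46.3 : 100.0 : 71.9 : 17.2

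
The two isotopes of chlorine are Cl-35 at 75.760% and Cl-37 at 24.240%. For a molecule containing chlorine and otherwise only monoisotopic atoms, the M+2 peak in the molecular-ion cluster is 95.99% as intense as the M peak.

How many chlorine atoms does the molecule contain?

The M+2/M ratio from n Cl atoms is n · q/p = n · 0.24240/0.75760.
n = 0.9599 × 0.75760/0.24240 = 3.00 ≈ 3

3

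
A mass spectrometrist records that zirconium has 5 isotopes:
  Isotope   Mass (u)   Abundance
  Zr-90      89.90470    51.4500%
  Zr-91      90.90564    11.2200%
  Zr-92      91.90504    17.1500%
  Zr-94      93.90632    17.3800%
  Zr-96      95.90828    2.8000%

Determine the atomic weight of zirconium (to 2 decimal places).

91.22 u

Ar = Σ fᵢ·mᵢ = 0.514500 × 89.90470 + 0.112200 × 90.90564 + 0.171500 × 91.90504 + 0.173800 × 93.90632 + 0.028000 × 95.90828
= 46.255968 + 10.199613 + 15.761714 + 16.320918 + 2.685432 = 91.223645 u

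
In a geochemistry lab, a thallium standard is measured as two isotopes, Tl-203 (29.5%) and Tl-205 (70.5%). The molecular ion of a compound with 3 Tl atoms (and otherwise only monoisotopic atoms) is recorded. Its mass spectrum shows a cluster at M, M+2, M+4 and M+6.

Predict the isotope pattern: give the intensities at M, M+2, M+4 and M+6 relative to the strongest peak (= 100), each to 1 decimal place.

The 3 Tl atoms are independent, so intensities follow the terms of (0.295 + 0.705)^3.
P(M) = 0.295^3 = 0.025672
P(M+2) = 3 × 0.295^2 × 0.705^1 = 0.184058
P(M+4) = 3 × 0.295^1 × 0.705^2 = 0.439867
P(M+6) = 0.705^3 = 0.350403
The M+4 peak is largest (0.439867); scaling to 100 gives 5.8 : 41.8 : 100.0 : 79.7.

5.8 : 41.8 : 100.0 : 79.7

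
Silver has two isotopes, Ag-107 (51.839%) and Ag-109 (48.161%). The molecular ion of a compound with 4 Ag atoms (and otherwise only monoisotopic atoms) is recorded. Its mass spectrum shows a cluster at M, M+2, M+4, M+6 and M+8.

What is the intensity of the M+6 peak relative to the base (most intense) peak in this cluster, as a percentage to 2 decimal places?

61.94%

(0.51839 + 0.48161)^4 gives M 0.0722, M+2 0.2684, M+4 0.3740, M+6 0.2316, M+8 0.0538; the largest is M+4.
P(M+4) = C(4,2) × 0.51839^2 × 0.48161^2 = 6 × 0.26872819 × 0.23194819 = 0.373986 (base)
P(M+6) = C(4,3) × 0.51839^1 × 0.48161^3 = 4 × 0.51839 × 0.11170857 = 0.231634
Relative intensity = 0.231634 / 0.373986 × 100 = 61.94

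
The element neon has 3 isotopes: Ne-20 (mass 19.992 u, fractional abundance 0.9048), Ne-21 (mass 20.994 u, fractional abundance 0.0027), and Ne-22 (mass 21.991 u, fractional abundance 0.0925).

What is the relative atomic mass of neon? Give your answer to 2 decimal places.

20.18 u

Average mass = Σ (abundance × isotope mass) = 0.9048 × 19.992 + 0.0027 × 20.994 + 0.0925 × 21.991
= 18.0888 + 0.0567 + 2.0342 = 20.1797 u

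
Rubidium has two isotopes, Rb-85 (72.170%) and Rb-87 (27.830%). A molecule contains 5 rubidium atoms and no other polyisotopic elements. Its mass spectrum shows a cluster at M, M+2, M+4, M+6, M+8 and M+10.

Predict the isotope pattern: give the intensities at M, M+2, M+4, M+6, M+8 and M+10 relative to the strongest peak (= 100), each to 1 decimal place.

51.9 : 100.0 : 77.1 : 29.7 : 5.7 : 0.4

Each Rb atom is independently Rb-85 (p = 0.72170) or Rb-87 (q = 0.27830); the cluster is the binomial expansion (p + q)^5.
P(M) = 0.72170^5 = 0.195787
P(M+2) = 5 × 0.72170^4 × 0.27830^1 = 0.377494
P(M+4) = 10 × 0.72170^3 × 0.27830^2 = 0.291136
P(M+6) = 10 × 0.72170^2 × 0.27830^3 = 0.112267
P(M+8) = 5 × 0.72170^1 × 0.27830^4 = 0.021646
P(M+10) = 0.27830^5 = 0.001669
The M+2 peak is largest (0.377494); scaling to 100 gives 51.9 : 100.0 : 77.1 : 29.7 : 5.7 : 0.4.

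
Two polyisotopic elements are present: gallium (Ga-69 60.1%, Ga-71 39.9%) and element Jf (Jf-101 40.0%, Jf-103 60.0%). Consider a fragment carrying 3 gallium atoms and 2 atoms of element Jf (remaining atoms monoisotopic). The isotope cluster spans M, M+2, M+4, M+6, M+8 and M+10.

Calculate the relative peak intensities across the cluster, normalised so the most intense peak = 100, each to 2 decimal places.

Gallium pattern (n=3): 0.2170818 : 0.4323576 : 0.2870394 : 0.0635212
Element Jf pattern (n=2): 0.1600 : 0.4800 : 0.3600
Convolve the two distributions (both contribute in 2-u steps):
  M: 0.2170818×0.1600 = 0.034733
  M+2: 0.2170818×0.4800 + 0.4323576×0.1600 = 0.173376
  M+4: 0.2170818×0.3600 + 0.4323576×0.4800 + 0.2870394×0.1600 = 0.331607
  M+6: 0.4323576×0.3600 + 0.2870394×0.4800 + 0.0635212×0.1600 = 0.303591
  M+8: 0.2870394×0.3600 + 0.0635212×0.4800 = 0.133824
  M+10: 0.0635212×0.3600 = 0.022868
Scale to base peak (0.331607) = 100: 10.47 : 52.28 : 100.00 : 91.55 : 40.36 : 6.90

10.47 : 52.28 : 100.00 : 91.55 : 40.36 : 6.90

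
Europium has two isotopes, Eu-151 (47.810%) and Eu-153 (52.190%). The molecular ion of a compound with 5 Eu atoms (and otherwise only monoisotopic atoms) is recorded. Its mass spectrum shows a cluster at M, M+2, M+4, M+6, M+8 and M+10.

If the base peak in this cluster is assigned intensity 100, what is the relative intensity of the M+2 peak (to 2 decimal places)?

41.96

Term probabilities: M 0.0250, M+2 0.1363, M+4 0.2977, M+6 0.3249, M+8 0.1774, M+10 0.0387. Base peak = M+6.
P(M+6) = C(5,3) × 0.47810^2 × 0.52190^3 = 10 × 0.22857961 × 0.14215492 = 0.324937 (base)
P(M+2) = C(5,1) × 0.47810^4 × 0.52190^1 = 5 × 0.05224864 × 0.5219 = 0.136343
Relative intensity = 0.136343 / 0.324937 × 100 = 41.96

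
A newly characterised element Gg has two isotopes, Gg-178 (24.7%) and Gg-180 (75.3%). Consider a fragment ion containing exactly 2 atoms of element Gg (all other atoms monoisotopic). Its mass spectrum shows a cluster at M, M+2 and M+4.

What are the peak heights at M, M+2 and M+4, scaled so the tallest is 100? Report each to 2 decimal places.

10.76 : 65.60 : 100.00

Expanding (0.247 + 0.753)^2:
P(M) = 0.247^2 = 0.061009
P(M+2) = 2 × 0.247^1 × 0.753^1 = 0.371982
P(M+4) = 0.753^2 = 0.567009
The M+4 peak is largest (0.567009); scaling to 100 gives 10.76 : 65.60 : 100.00.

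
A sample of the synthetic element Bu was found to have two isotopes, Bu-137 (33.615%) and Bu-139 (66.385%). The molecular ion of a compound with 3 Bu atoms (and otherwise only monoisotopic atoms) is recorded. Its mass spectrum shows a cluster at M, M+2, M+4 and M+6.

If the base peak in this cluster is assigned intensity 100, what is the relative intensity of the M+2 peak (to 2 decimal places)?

Binomial terms of (0.33615 + 0.66385)^3: M 0.0380, M+2 0.2250, M+4 0.4444, M+6 0.2926 → M+4 is the base peak.
P(M+4) = C(3,2) × 0.33615^1 × 0.66385^2 = 3 × 0.33615 × 0.44069682 = 0.444421 (base)
P(M+2) = C(3,1) × 0.33615^2 × 0.66385^1 = 3 × 0.11299682 × 0.66385 = 0.225039
Relative intensity = 0.225039 / 0.444421 × 100 = 50.64

50.64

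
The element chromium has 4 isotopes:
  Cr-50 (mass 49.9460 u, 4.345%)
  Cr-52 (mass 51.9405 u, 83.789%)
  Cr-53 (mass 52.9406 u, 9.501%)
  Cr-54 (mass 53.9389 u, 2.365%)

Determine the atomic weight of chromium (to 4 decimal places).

Weight each isotope mass by its fractional abundance: 0.04345 × 49.9460 + 0.83789 × 51.9405 + 0.09501 × 52.9406 + 0.02365 × 53.9389
= 2.17015 + 43.52043 + 5.02989 + 1.27565 = 51.99612 u

51.9961 u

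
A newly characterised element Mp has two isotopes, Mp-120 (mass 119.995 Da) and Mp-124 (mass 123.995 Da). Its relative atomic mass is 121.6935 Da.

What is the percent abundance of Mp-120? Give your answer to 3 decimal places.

With x = fraction of Mp-120 (so Mp-124 is 1 − x):
119.995·x + 123.995·(1 − x) = 121.6935
(119.995 − 123.995)·x = 121.6935 − 123.995
x = -2.3015 / -4.000 = 0.57538 → 57.538% Mp-120, 42.462% Mp-124.

57.538%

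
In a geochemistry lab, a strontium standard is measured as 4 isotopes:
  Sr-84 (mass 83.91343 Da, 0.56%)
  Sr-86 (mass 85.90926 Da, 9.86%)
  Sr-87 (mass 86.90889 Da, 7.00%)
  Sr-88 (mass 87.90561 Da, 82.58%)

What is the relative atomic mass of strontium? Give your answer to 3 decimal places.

The abundance-weighted mean is 0.0056 × 83.91343 + 0.0986 × 85.90926 + 0.0700 × 86.90889 + 0.8258 × 87.90561
= 0.469915 + 8.470653 + 6.083622 + 72.592453 = 87.616643 Da

87.617 Da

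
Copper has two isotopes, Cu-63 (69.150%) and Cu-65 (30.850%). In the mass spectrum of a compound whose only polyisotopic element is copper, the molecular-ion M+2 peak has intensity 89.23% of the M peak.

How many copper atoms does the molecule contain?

2

For n independent Cu atoms, I(M+2)/I(M) = n · (abundance Cu-65) / (abundance Cu-63) = n · 0.30850/0.69150.
n = 0.8923 × 0.69150/0.30850 = 2.00 ≈ 2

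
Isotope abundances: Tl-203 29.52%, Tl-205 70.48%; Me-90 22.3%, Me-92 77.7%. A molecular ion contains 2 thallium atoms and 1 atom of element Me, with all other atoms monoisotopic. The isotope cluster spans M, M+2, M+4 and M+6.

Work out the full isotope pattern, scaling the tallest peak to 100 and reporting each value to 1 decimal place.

4.5 : 37.0 : 100.0 : 88.9

Thallium pattern (n=2): 0.08714304 : 0.41611392 : 0.49674304
Element Me pattern (n=1): 0.2230 : 0.7770
Convolve the two distributions (both contribute in 2-u steps):
  M: 0.08714304×0.2230 = 0.019433
  M+2: 0.08714304×0.7770 + 0.41611392×0.2230 = 0.160504
  M+4: 0.41611392×0.7770 + 0.49674304×0.2230 = 0.434094
  M+6: 0.49674304×0.7770 = 0.385969
Scale to base peak (0.434094) = 100: 4.5 : 37.0 : 100.0 : 88.9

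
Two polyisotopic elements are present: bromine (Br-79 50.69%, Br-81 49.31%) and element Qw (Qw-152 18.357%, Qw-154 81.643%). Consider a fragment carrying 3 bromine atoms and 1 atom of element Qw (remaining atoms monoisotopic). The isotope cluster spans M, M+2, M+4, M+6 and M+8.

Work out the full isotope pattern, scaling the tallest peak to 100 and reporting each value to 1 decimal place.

6.3 : 46.6 : 100.0 : 85.6 : 25.9

Bromine pattern (n=3): 0.13024674 : 0.3801026 : 0.36975457 : 0.11989609
Element Qw pattern (n=1): 0.18357 : 0.81643
Convolve the two distributions (both contribute in 2-u steps):
  M: 0.13024674×0.18357 = 0.023909
  M+2: 0.13024674×0.81643 + 0.3801026×0.18357 = 0.176113
  M+4: 0.3801026×0.81643 + 0.36975457×0.18357 = 0.378203
  M+6: 0.36975457×0.81643 + 0.11989609×0.18357 = 0.323888
  M+8: 0.11989609×0.81643 = 0.097887
Scale to base peak (0.378203) = 100: 6.3 : 46.6 : 100.0 : 85.6 : 25.9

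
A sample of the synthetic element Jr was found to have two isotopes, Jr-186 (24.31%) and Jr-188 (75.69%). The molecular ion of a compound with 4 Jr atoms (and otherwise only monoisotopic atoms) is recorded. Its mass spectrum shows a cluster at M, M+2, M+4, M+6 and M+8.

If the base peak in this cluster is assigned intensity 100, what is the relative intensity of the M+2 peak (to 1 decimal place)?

(0.2431 + 0.7569)^4 gives M 0.0035, M+2 0.0435, M+4 0.2031, M+6 0.4217, M+8 0.3282; the largest is M+6.
P(M+6) = C(4,3) × 0.2431^1 × 0.7569^3 = 4 × 0.2431 × 0.4336262 = 0.421658 (base)
P(M+2) = C(4,1) × 0.2431^3 × 0.7569^1 = 4 × 0.01436663 × 0.7569 = 0.043496
Relative intensity = 0.043496 / 0.421658 × 100 = 10.3

10.3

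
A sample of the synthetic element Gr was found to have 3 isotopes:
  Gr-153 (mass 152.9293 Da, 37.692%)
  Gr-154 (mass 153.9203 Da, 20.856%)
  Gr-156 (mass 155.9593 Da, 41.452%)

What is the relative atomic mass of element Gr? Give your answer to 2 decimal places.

Ar = Σ fᵢ·mᵢ = 0.37692 × 152.9293 + 0.20856 × 153.9203 + 0.41452 × 155.9593
= 57.64211 + 32.10162 + 64.64825 = 154.39198 Da

154.39 Da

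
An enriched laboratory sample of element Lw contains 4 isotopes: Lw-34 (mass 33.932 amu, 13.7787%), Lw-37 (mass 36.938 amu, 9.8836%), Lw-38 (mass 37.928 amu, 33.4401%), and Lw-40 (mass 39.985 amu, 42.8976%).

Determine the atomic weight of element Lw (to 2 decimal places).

Average mass = Σ (abundance × isotope mass) = 0.137787 × 33.932 + 0.098836 × 36.938 + 0.334401 × 37.928 + 0.428976 × 39.985
= 4.6754 + 3.6508 + 12.6832 + 17.1526 = 38.1620 amu

38.16 amu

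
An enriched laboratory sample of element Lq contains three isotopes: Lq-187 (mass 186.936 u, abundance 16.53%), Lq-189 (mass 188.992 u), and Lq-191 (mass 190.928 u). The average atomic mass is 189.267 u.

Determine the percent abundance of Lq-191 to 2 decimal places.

The remaining 83.47% is split between Lq-189 (fraction x) and Lq-191 (fraction 0.8347 − x).
Substituting: 188.992x + 190.928(0.8347 − x) = 158.3664792
(188.992 − 190.928)x = -1.0011224  ⇒  x = 0.51711, y = 0.31759
Lq-189: 51.71%, Lq-191: 31.76%.

31.76%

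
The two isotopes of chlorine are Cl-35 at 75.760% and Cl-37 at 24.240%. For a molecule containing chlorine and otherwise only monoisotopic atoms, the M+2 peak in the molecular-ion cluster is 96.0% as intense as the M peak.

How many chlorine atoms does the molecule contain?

3

The M+2/M ratio from n Cl atoms is n · q/p = n · 0.24240/0.75760.
n = 0.960 × 0.75760/0.24240 = 3.00 ≈ 3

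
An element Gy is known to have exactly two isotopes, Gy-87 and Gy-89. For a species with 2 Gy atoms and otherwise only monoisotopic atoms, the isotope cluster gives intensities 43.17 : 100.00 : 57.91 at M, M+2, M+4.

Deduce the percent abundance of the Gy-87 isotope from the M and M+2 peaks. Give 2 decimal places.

Let p = fractional abundance of Gy-87. I(M+2)/I(M) = [C(2,1)·p^1·(1−p)] / p^2 = 2·(1−p)/p = 100.00/43.17 = 2.3164
(1−p)/p = 2.3164/2 = 1.1582  ⇒  p = 1/(1 + 1.1582) = 0.4633
Gy-87: 46.33%, Gy-89: 53.67%.

46.33%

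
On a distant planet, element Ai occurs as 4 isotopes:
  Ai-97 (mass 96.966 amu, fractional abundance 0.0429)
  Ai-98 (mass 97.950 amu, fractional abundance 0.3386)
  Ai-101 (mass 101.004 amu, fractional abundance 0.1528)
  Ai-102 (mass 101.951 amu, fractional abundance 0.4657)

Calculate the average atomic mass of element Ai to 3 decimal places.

Ar = Σ fᵢ·mᵢ = 0.0429 × 96.966 + 0.3386 × 97.950 + 0.1528 × 101.004 + 0.4657 × 101.951
= 4.1598 + 33.1659 + 15.4334 + 47.4786 = 100.2377 amu

100.238 amu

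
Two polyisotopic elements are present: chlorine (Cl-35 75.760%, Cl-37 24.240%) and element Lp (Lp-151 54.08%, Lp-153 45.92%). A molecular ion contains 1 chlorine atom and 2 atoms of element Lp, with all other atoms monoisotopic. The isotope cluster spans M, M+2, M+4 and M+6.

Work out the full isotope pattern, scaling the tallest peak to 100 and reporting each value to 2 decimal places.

49.55 : 100.00 : 62.65 : 11.43

Chlorine pattern (n=1): 0.7576 : 0.2424
Element Lp pattern (n=2): 0.29246464 : 0.49667072 : 0.21086464
Convolve the two distributions (both contribute in 2-u steps):
  M: 0.7576×0.29246464 = 0.221571
  M+2: 0.7576×0.49667072 + 0.2424×0.29246464 = 0.447171
  M+4: 0.7576×0.21086464 + 0.2424×0.49667072 = 0.280144
  M+6: 0.2424×0.21086464 = 0.051114
Scale to base peak (0.447171) = 100: 49.55 : 100.00 : 62.65 : 11.43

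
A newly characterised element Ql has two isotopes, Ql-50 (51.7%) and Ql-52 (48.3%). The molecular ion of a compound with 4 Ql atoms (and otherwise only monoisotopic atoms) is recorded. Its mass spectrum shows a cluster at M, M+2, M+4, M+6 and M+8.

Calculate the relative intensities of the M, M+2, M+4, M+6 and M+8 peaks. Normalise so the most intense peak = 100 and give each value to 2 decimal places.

19.10 : 71.36 : 100.00 : 62.28 : 14.55

The 4 Ql atoms are independent, so intensities follow the terms of (0.517 + 0.483)^4.
P(M) = 0.517^4 = 0.071443
P(M+2) = 4 × 0.517^3 × 0.483^1 = 0.266980
P(M+4) = 6 × 0.517^2 × 0.483^2 = 0.374134
P(M+6) = 4 × 0.517^1 × 0.483^3 = 0.233019
P(M+8) = 0.483^4 = 0.054424
The M+4 peak is largest (0.374134); scaling to 100 gives 19.10 : 71.36 : 100.00 : 62.28 : 14.55.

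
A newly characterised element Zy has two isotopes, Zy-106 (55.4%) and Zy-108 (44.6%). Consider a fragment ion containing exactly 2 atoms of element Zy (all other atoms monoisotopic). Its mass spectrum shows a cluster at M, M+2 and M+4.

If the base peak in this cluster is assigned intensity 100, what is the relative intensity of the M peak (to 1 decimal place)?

(0.554 + 0.446)^2 gives M 0.3069, M+2 0.4942, M+4 0.1989; the largest is M+2.
P(M+2) = C(2,1) × 0.554^1 × 0.446^1 = 2 × 0.5540 × 0.4460 = 0.494168 (base)
P(M) = C(2,0) × 0.554^2 × 0.446^0 = 1 × 0.306916 × 1.0000 = 0.306916
Relative intensity = 0.306916 / 0.494168 × 100 = 62.1

62.1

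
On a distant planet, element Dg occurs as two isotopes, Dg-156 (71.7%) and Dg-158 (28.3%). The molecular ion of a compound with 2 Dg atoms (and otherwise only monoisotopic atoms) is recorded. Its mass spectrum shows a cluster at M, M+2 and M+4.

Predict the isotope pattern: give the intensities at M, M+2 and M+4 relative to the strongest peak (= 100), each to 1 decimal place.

Each Dg atom is independently Dg-156 (p = 0.717) or Dg-158 (q = 0.283); the cluster is the binomial expansion (p + q)^2.
P(M) = 0.717^2 = 0.514089
P(M+2) = 2 × 0.717^1 × 0.283^1 = 0.405822
P(M+4) = 0.283^2 = 0.080089
The M peak is largest (0.514089); scaling to 100 gives 100.0 : 78.9 : 15.6.

100.0 : 78.9 : 15.6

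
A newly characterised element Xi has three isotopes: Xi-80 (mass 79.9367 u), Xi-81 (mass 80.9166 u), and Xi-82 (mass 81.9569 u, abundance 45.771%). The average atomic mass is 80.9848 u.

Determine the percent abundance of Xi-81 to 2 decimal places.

Let x and y be the fractions of Xi-80 and Xi-81. Then x + y = 1 − 0.45771 = 0.54229 and 79.9367x + 80.9166y = 80.9848 − 0.45771×81.9569 = 43.472307301.
Substituting: 79.9367x + 80.9166(0.54229 − x) = 43.472307301
(79.9367 − 80.9166)x = -0.407955713  ⇒  x = 0.41632, y = 0.12597
Xi-80: 41.63%, Xi-81: 12.60%.

12.60%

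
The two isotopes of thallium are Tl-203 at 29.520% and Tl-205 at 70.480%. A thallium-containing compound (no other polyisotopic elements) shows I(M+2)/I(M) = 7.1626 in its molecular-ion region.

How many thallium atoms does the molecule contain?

The M+2/M ratio from n Tl atoms is n · q/p = n · 0.70480/0.29520.
n = 7.1626 × 0.29520/0.70480 = 3.00 ≈ 3

3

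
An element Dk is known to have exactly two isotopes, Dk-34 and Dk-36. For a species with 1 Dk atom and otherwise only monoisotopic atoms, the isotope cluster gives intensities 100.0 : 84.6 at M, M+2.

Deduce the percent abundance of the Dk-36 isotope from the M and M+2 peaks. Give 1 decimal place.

If p is the fraction of Dk that is Dk-34, then I(M+2)/I(M) = [C(1,1)·p^0·(1−p)] / p^1 = 1·(1−p)/p = 84.6/100.0 = 0.8460
(1−p)/p = 0.8460/1 = 0.8460  ⇒  p = 1/(1 + 0.8460) = 0.5417
Dk-34: 54.2%, Dk-36: 45.8%.

45.8%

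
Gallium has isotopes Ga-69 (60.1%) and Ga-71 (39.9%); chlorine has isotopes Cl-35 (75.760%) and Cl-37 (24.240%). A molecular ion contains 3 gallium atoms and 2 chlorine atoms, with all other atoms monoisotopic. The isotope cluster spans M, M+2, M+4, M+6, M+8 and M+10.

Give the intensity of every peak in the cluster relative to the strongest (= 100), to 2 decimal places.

Gallium pattern (n=3): 0.2170818 : 0.4323576 : 0.2870394 : 0.0635212
Chlorine pattern (n=2): 0.57395776 : 0.36728448 : 0.05875776
Convolve the two distributions (both contribute in 2-u steps):
  M: 0.2170818×0.57395776 = 0.124596
  M+2: 0.2170818×0.36728448 + 0.4323576×0.57395776 = 0.327886
  M+4: 0.2170818×0.05875776 + 0.4323576×0.36728448 + 0.2870394×0.57395776 = 0.336302
  M+6: 0.4323576×0.05875776 + 0.2870394×0.36728448 + 0.0635212×0.57395776 = 0.167288
  M+8: 0.2870394×0.05875776 + 0.0635212×0.36728448 = 0.040196
  M+10: 0.0635212×0.05875776 = 0.003732
Scale to base peak (0.336302) = 100: 37.05 : 97.50 : 100.00 : 49.74 : 11.95 : 1.11

37.05 : 97.50 : 100.00 : 49.74 : 11.95 : 1.11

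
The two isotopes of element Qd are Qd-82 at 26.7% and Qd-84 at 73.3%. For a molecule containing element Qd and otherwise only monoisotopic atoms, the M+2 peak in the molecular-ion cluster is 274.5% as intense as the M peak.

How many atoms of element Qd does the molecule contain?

With n Qd atoms, P(M+2)/P(M) = C(n,1)·p^(n−1)q / p^n = n·q/p = n · 0.733/0.267.
n = 2.745 × 0.267/0.733 = 1.00 ≈ 1

1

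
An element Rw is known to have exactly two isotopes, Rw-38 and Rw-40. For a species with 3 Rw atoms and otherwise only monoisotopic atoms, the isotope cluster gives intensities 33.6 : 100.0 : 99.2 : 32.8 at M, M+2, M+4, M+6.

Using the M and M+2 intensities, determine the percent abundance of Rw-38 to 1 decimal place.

50.2%

If p is the fraction of Rw that is Rw-38, then I(M+2)/I(M) = [C(3,1)·p^2·(1−p)] / p^3 = 3·(1−p)/p = 100.0/33.6 = 2.9762
(1−p)/p = 2.9762/3 = 0.9921  ⇒  p = 1/(1 + 0.9921) = 0.5020
Rw-38: 50.2%, Rw-40: 49.8%.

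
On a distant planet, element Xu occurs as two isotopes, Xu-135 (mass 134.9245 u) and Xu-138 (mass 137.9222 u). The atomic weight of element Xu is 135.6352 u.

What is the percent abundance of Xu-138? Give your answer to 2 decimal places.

Writing the weighted mean with unknown fraction x of Xu-135:
134.9245·x + 137.9222·(1 − x) = 135.6352
(134.9245 − 137.9222)·x = 135.6352 − 137.9222
x = -2.2870 / -2.9977 = 0.76292 → 76.29% Xu-135, 23.71% Xu-138.

23.71%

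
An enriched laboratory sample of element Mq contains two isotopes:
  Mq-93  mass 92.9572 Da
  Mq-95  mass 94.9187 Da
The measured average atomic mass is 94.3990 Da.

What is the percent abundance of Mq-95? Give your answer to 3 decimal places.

Writing the weighted mean with unknown fraction x of Mq-93:
92.9572·x + 94.9187·(1 − x) = 94.3990
(92.9572 − 94.9187)·x = 94.3990 − 94.9187
x = -0.5197 / -1.9615 = 0.26495 → 26.495% Mq-93, 73.505% Mq-95.

73.505%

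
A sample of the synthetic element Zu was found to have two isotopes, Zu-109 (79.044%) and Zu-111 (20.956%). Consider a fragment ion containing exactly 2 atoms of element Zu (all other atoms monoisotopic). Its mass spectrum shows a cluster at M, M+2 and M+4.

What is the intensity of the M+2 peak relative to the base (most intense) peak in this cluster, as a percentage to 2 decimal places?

Binomial terms of (0.79044 + 0.20956)^2: M 0.6248, M+2 0.3313, M+4 0.0439 → M is the base peak.
P(M) = C(2,0) × 0.79044^2 × 0.20956^0 = 1 × 0.62479539 × 1.0000 = 0.624795 (base)
P(M+2) = C(2,1) × 0.79044^1 × 0.20956^1 = 2 × 0.79044 × 0.20956 = 0.331289
Relative intensity = 0.331289 / 0.624795 × 100 = 53.02

53.02%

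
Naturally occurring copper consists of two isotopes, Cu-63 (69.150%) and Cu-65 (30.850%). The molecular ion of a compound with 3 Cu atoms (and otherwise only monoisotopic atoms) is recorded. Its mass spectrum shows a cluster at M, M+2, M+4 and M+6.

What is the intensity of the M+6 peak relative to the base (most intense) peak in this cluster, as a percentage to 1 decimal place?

6.6%

Binomial terms of (0.69150 + 0.30850)^3: M 0.3307, M+2 0.4425, M+4 0.1974, M+6 0.0294 → M+2 is the base peak.
P(M+2) = C(3,1) × 0.69150^2 × 0.30850^1 = 3 × 0.47817225 × 0.3085 = 0.442548 (base)
P(M+6) = C(3,3) × 0.69150^0 × 0.30850^3 = 1 × 1.0000 × 0.02936064 = 0.029361
Relative intensity = 0.029361 / 0.442548 × 100 = 6.6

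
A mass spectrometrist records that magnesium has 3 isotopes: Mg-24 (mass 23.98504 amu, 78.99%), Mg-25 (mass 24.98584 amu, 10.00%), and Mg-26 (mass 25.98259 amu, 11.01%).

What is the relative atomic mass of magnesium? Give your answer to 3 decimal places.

Ar = Σ fᵢ·mᵢ = 0.7899 × 23.98504 + 0.1000 × 24.98584 + 0.1101 × 25.98259
= 18.945783 + 2.498584 + 2.860683 = 24.305050 amu

24.305 amu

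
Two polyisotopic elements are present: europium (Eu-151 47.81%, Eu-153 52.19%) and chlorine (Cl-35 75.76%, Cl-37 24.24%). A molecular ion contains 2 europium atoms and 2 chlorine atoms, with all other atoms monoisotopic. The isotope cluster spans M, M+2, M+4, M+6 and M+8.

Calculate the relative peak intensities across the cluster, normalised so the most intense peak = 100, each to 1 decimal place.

Europium pattern (n=2): 0.22857961 : 0.49904078 : 0.27237961
Chlorine pattern (n=2): 0.57395776 : 0.36728448 : 0.05875776
Convolve the two distributions (both contribute in 2-u steps):
  M: 0.22857961×0.57395776 = 0.131195
  M+2: 0.22857961×0.36728448 + 0.49904078×0.57395776 = 0.370382
  M+4: 0.22857961×0.05875776 + 0.49904078×0.36728448 + 0.27237961×0.57395776 = 0.353055
  M+6: 0.49904078×0.05875776 + 0.27237961×0.36728448 = 0.129363
  M+8: 0.27237961×0.05875776 = 0.016004
Scale to base peak (0.370382) = 100: 35.4 : 100.0 : 95.3 : 34.9 : 4.3

35.4 : 100.0 : 95.3 : 34.9 : 4.3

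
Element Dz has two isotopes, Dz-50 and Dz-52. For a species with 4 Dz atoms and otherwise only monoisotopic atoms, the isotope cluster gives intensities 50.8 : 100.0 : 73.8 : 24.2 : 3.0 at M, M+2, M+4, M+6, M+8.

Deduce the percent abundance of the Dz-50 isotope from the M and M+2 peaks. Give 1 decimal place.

67.0%

If p is the fraction of Dz that is Dz-50, then I(M+2)/I(M) = [C(4,1)·p^3·(1−p)] / p^4 = 4·(1−p)/p = 100.0/50.8 = 1.9685
(1−p)/p = 1.9685/4 = 0.4921  ⇒  p = 1/(1 + 0.4921) = 0.6702
Dz-50: 67.0%, Dz-52: 33.0%.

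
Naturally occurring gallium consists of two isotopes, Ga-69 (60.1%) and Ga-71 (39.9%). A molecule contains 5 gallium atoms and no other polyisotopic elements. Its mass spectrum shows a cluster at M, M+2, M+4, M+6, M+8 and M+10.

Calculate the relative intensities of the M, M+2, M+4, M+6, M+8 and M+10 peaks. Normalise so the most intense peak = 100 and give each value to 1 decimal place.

The 5 Ga atoms are independent, so intensities follow the terms of (0.601 + 0.399)^5.
P(M) = 0.601^5 = 0.078410
P(M+2) = 5 × 0.601^4 × 0.399^1 = 0.260280
P(M+4) = 10 × 0.601^3 × 0.399^2 = 0.345596
P(M+6) = 10 × 0.601^2 × 0.399^3 = 0.229439
P(M+8) = 5 × 0.601^1 × 0.399^4 = 0.076162
P(M+10) = 0.399^5 = 0.010113
The M+4 peak is largest (0.345596); scaling to 100 gives 22.7 : 75.3 : 100.0 : 66.4 : 22.0 : 2.9.

22.7 : 75.3 : 100.0 : 66.4 : 22.0 : 2.9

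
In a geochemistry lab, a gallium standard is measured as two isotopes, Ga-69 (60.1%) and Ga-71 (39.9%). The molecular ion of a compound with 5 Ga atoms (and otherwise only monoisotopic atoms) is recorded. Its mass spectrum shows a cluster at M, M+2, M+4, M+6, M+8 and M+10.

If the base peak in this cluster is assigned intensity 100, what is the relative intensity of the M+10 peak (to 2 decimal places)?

(0.601 + 0.399)^5 gives M 0.0784, M+2 0.2603, M+4 0.3456, M+6 0.2294, M+8 0.0762, M+10 0.0101; the largest is M+4.
P(M+4) = C(5,2) × 0.601^3 × 0.399^2 = 10 × 0.2170818 × 0.159201 = 0.345596 (base)
P(M+10) = C(5,5) × 0.601^0 × 0.399^5 = 1 × 1.0000 × 0.01011264 = 0.010113
Relative intensity = 0.010113 / 0.345596 × 100 = 2.93

2.93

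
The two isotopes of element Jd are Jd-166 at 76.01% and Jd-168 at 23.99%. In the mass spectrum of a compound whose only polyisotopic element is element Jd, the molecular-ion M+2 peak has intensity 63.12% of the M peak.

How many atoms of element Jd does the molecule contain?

For n independent Jd atoms, I(M+2)/I(M) = n · (abundance Jd-168) / (abundance Jd-166) = n · 0.2399/0.7601.
n = 0.6312 × 0.7601/0.2399 = 2.00 ≈ 2

2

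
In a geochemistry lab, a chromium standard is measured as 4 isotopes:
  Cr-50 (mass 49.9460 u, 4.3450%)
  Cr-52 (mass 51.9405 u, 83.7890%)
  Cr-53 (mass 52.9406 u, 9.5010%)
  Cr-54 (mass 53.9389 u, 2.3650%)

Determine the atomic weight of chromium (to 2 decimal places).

52.00 u

Weight each isotope mass by its fractional abundance: 0.043450 × 49.9460 + 0.837890 × 51.9405 + 0.095010 × 52.9406 + 0.023650 × 53.9389
= 2.17015 + 43.52043 + 5.02989 + 1.27565 = 51.99612 u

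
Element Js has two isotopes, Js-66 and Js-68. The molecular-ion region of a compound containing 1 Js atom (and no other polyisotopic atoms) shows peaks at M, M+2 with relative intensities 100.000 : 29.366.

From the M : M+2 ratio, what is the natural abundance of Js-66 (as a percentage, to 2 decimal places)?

Write p for the Js-66 fraction. I(M+2)/I(M) = [C(1,1)·p^0·(1−p)] / p^1 = 1·(1−p)/p = 29.366/100.000 = 0.2937
(1−p)/p = 0.2937/1 = 0.2937  ⇒  p = 1/(1 + 0.2937) = 0.7730
Js-66: 77.30%, Js-68: 22.70%.

77.30%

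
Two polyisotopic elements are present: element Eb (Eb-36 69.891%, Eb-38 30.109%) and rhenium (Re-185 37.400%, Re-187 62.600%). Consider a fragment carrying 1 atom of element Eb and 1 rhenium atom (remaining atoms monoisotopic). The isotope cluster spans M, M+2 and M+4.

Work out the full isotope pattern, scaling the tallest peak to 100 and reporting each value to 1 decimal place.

47.5 : 100.0 : 34.3

Element Eb pattern (n=1): 0.69891 : 0.30109
Rhenium pattern (n=1): 0.3740 : 0.6260
Convolve the two distributions (both contribute in 2-u steps):
  M: 0.69891×0.3740 = 0.261392
  M+2: 0.69891×0.6260 + 0.30109×0.3740 = 0.550125
  M+4: 0.30109×0.6260 = 0.188482
Scale to base peak (0.550125) = 100: 47.5 : 100.0 : 34.3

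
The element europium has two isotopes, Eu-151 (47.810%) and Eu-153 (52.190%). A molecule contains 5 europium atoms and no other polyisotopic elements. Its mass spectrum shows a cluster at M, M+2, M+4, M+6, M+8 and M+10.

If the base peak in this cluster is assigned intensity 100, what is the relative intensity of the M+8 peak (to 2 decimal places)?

54.58

Term probabilities: M 0.0250, M+2 0.1363, M+4 0.2977, M+6 0.3249, M+8 0.1774, M+10 0.0387. Base peak = M+6.
P(M+6) = C(5,3) × 0.47810^2 × 0.52190^3 = 10 × 0.22857961 × 0.14215492 = 0.324937 (base)
P(M+8) = C(5,4) × 0.47810^1 × 0.52190^4 = 5 × 0.4781 × 0.07419065 = 0.177353
Relative intensity = 0.177353 / 0.324937 × 100 = 54.58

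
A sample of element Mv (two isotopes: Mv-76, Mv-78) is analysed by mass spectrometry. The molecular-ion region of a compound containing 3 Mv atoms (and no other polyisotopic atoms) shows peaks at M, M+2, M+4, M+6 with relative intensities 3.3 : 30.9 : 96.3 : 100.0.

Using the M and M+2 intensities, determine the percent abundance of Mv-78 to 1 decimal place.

75.7%

Write p for the Mv-76 fraction. I(M+2)/I(M) = [C(3,1)·p^2·(1−p)] / p^3 = 3·(1−p)/p = 30.9/3.3 = 9.3636
(1−p)/p = 9.3636/3 = 3.1212  ⇒  p = 1/(1 + 3.1212) = 0.2426
Mv-76: 24.3%, Mv-78: 75.7%.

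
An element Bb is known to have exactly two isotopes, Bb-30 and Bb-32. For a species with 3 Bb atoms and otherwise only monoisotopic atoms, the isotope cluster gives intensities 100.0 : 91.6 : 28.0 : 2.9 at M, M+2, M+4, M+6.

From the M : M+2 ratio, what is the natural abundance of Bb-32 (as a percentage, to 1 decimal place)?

23.4%

Write p for the Bb-30 fraction. I(M+2)/I(M) = [C(3,1)·p^2·(1−p)] / p^3 = 3·(1−p)/p = 91.6/100.0 = 0.9160
(1−p)/p = 0.9160/3 = 0.3053  ⇒  p = 1/(1 + 0.3053) = 0.7661
Bb-30: 76.6%, Bb-32: 23.4%.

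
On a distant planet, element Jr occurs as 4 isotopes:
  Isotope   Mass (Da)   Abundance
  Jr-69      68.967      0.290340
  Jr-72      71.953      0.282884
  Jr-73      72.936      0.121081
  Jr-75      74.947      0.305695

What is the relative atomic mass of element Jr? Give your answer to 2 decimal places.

72.12 Da

Average mass = Σ (abundance × isotope mass) = 0.290340 × 68.967 + 0.282884 × 71.953 + 0.121081 × 72.936 + 0.305695 × 74.947
= 20.0239 + 20.3544 + 8.8312 + 22.9109 = 72.1204 Da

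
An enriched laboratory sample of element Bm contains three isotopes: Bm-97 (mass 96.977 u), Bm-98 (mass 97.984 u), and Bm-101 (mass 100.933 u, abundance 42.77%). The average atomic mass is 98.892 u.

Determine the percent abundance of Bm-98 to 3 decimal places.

22.147%

The remaining 57.23% is split between Bm-97 (fraction x) and Bm-98 (fraction 0.5723 − x).
Substituting: 96.977x + 97.984(0.5723 − x) = 55.7229559
(96.977 − 97.984)x = -0.3532873  ⇒  x = 0.35083, y = 0.22147
Bm-97: 35.083%, Bm-98: 22.147%.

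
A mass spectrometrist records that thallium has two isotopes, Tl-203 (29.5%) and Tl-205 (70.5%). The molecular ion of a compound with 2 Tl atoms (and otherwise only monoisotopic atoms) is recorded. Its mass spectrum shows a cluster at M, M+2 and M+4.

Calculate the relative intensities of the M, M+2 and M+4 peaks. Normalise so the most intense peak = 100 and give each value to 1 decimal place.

17.5 : 83.7 : 100.0

The 2 Tl atoms are independent, so intensities follow the terms of (0.295 + 0.705)^2.
P(M) = 0.295^2 = 0.087025
P(M+2) = 2 × 0.295^1 × 0.705^1 = 0.415950
P(M+4) = 0.705^2 = 0.497025
The M+4 peak is largest (0.497025); scaling to 100 gives 17.5 : 83.7 : 100.0.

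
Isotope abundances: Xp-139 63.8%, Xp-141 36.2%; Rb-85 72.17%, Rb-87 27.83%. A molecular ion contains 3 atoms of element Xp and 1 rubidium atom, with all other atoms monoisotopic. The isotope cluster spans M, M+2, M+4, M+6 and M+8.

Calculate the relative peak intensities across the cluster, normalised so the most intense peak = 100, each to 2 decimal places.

47.90 : 100.00 : 77.70 : 26.59 : 3.37

Element Xp pattern (n=3): 0.25969407 : 0.44204978 : 0.25081822 : 0.04743793
Rubidium pattern (n=1): 0.7217 : 0.2783
Convolve the two distributions (both contribute in 2-u steps):
  M: 0.25969407×0.7217 = 0.187421
  M+2: 0.25969407×0.2783 + 0.44204978×0.7217 = 0.391300
  M+4: 0.44204978×0.2783 + 0.25081822×0.7217 = 0.304038
  M+6: 0.25081822×0.2783 + 0.04743793×0.7217 = 0.104039
  M+8: 0.04743793×0.2783 = 0.013202
Scale to base peak (0.391300) = 100: 47.90 : 100.00 : 77.70 : 26.59 : 3.37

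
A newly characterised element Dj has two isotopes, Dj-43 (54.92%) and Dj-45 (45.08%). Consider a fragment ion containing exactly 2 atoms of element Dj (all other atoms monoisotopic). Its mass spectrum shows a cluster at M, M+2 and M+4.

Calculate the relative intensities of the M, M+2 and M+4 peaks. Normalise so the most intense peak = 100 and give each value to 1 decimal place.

The 2 Dj atoms are independent, so intensities follow the terms of (0.5492 + 0.4508)^2.
P(M) = 0.5492^2 = 0.301621
P(M+2) = 2 × 0.5492^1 × 0.4508^1 = 0.495159
P(M+4) = 0.4508^2 = 0.203221
The M+2 peak is largest (0.495159); scaling to 100 gives 60.9 : 100.0 : 41.0.

60.9 : 100.0 : 41.0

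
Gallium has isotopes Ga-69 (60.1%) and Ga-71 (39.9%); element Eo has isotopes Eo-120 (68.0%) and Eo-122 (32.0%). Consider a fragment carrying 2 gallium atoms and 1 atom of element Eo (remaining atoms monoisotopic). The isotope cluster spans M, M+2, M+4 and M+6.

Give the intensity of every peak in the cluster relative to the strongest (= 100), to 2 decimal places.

Gallium pattern (n=2): 0.361201 : 0.479598 : 0.159201
Element Eo pattern (n=1): 0.6800 : 0.3200
Convolve the two distributions (both contribute in 2-u steps):
  M: 0.361201×0.6800 = 0.245617
  M+2: 0.361201×0.3200 + 0.479598×0.6800 = 0.441711
  M+4: 0.479598×0.3200 + 0.159201×0.6800 = 0.261728
  M+6: 0.159201×0.3200 = 0.050944
Scale to base peak (0.441711) = 100: 55.61 : 100.00 : 59.25 : 11.53

55.61 : 100.00 : 59.25 : 11.53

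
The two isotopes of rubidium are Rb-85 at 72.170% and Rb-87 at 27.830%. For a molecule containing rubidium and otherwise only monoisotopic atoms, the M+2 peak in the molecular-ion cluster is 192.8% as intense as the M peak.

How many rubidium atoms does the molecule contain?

The M+2/M ratio from n Rb atoms is n · q/p = n · 0.27830/0.72170.
n = 1.928 × 0.72170/0.27830 = 5.00 ≈ 5

5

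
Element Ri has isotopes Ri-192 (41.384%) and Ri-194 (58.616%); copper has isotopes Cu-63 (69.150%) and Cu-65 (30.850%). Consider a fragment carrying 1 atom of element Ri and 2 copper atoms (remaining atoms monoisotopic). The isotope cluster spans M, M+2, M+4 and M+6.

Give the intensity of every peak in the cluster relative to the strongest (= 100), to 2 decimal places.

43.32 : 100.00 : 63.36 : 12.21

Element Ri pattern (n=1): 0.41384 : 0.58616
Copper pattern (n=2): 0.47817225 : 0.4266555 : 0.09517225
Convolve the two distributions (both contribute in 2-u steps):
  M: 0.41384×0.47817225 = 0.197887
  M+2: 0.41384×0.4266555 + 0.58616×0.47817225 = 0.456853
  M+4: 0.41384×0.09517225 + 0.58616×0.4266555 = 0.289474
  M+6: 0.58616×0.09517225 = 0.055786
Scale to base peak (0.456853) = 100: 43.32 : 100.00 : 63.36 : 12.21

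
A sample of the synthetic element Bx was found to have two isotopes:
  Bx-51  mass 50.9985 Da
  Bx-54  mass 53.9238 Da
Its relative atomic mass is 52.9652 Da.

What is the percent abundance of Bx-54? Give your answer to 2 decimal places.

67.23%

Writing the weighted mean with unknown fraction x of Bx-51:
50.9985·x + 53.9238·(1 − x) = 52.9652
(50.9985 − 53.9238)·x = 52.9652 − 53.9238
x = -0.9586 / -2.9253 = 0.32769 → 32.77% Bx-51, 67.23% Bx-54.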